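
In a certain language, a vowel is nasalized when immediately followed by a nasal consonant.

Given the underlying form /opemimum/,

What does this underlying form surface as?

[opẽmĩmũm]

/e/ before nasal /m/ → [ẽ]
/i/ before nasal /m/ → [ĩ]
/u/ before nasal /m/ → [ũ]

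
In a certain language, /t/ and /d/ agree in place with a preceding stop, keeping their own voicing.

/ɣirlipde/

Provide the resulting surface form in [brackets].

/d/ after /p/ (labial) → [b]

[ɣirlipbe]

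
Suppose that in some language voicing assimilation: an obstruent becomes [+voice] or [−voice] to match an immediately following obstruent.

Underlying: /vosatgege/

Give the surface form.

/t/ before /g/ (voiced) → [d]

[vosadgege]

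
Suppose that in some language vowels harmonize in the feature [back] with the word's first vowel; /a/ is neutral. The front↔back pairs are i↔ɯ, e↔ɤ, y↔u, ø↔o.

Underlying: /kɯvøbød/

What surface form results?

[kɯvobod]

/ø/ harmonizes with /ɯ/ ([+back]) → [o]
/ø/ harmonizes with /ɯ/ ([+back]) → [o]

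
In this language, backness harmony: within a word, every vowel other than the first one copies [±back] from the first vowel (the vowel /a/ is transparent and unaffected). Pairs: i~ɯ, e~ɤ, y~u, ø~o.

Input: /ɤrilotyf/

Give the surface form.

[ɤrɯlotuf]

/i/ harmonizes with /ɤ/ ([+back]) → [ɯ]
/y/ harmonizes with /ɤ/ ([+back]) → [u]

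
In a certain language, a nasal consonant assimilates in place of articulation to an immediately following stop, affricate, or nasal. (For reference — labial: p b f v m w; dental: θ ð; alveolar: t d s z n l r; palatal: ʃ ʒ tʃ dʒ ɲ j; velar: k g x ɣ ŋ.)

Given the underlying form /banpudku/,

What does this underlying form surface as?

[bampudku]

/n/ before /p/ (labial) → [m]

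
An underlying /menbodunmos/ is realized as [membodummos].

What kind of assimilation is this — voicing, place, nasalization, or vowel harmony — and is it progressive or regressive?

/n/→[m] /n/→[m].
Each target copies a feature from the following segment, so the direction is regressive.

place assimilation, regressive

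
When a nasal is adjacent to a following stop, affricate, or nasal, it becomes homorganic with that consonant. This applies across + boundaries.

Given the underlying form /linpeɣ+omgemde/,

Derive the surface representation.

[limpeɣ+oŋgende]

/n/ before /p/ (labial) → [m]
/m/ before /g/ (velar) → [ŋ]
/m/ before /d/ (alveolar) → [n]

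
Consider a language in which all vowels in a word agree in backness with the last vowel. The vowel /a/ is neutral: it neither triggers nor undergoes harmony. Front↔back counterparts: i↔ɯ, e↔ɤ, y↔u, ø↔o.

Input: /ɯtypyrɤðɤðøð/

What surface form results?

/ɯ/ harmonizes with /ø/ ([-back]) → [i]
/ɤ/ harmonizes with /ø/ ([-back]) → [e]
/ɤ/ harmonizes with /ø/ ([-back]) → [e]

[itypyreðeðøð]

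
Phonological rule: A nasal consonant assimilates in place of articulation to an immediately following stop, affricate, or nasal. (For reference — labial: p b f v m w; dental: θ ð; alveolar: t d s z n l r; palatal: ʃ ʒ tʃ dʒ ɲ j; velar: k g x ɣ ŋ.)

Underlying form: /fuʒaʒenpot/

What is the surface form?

[fuʒaʒempot]

/n/ before /p/ (labial) → [m]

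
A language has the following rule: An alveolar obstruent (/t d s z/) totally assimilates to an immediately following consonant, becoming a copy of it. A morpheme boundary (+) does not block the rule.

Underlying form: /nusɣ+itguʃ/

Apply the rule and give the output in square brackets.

/s/ before /ɣ/ → [ɣ] (total assimilation)
/t/ before /g/ → [g] (total assimilation)

[nuɣɣ+igguʃ]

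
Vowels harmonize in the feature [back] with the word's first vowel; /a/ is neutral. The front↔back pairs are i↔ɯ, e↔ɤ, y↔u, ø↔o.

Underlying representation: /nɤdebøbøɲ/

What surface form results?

[nɤdɤboboɲ]

/e/ harmonizes with /ɤ/ ([+back]) → [ɤ]
/ø/ harmonizes with /ɤ/ ([+back]) → [o]
/ø/ harmonizes with /ɤ/ ([+back]) → [o]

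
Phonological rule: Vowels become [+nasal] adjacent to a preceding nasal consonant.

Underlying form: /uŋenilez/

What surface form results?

[uŋẽnĩlez]

/e/ after nasal /ŋ/ → [ẽ]
/i/ after nasal /n/ → [ĩ]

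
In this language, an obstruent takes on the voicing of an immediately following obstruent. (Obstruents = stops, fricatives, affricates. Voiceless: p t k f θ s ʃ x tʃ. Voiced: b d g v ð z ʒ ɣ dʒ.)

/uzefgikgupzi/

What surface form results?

/f/ before /g/ (voiced) → [v]
/k/ before /g/ (voiced) → [g]
/p/ before /z/ (voiced) → [b]

[uzevgiggubzi]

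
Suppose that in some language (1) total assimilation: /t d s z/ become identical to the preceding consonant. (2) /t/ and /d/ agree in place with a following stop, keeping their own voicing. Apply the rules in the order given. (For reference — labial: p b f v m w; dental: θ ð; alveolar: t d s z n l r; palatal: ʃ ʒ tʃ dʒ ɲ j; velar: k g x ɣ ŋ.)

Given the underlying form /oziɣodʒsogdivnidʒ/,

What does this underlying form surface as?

[oziɣodʒdʒoggivnidʒ]

Rule 1: /s/ after /dʒ/ → [dʒ] (total assimilation)
Rule 1: /d/ after /g/ → [g] (total assimilation)
After rule 1: oziɣodʒdʒoggivnidʒ
Rule 2: no segment meets the rule's conditions; no change.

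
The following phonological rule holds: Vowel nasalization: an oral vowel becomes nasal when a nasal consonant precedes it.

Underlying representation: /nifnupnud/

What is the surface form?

[nĩfnũpnũd]

/i/ after nasal /n/ → [ĩ]
/u/ after nasal /n/ → [ũ]
/u/ after nasal /n/ → [ũ]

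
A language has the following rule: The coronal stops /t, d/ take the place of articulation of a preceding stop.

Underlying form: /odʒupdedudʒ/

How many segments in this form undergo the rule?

/d/ after /p/ (labial) → [b]
1 segment changes.

1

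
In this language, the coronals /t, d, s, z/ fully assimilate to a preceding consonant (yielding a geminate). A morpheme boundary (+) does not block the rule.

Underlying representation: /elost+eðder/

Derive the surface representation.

[eloss+eððer]

/t/ after /s/ → [s] (total assimilation)
/d/ after /ð/ → [ð] (total assimilation)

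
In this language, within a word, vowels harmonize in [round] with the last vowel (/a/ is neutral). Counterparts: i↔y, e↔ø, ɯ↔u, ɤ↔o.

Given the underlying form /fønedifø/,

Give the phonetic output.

/e/ harmonizes with /ø/ ([+round]) → [ø]
/i/ harmonizes with /ø/ ([+round]) → [y]

[fønødyfø]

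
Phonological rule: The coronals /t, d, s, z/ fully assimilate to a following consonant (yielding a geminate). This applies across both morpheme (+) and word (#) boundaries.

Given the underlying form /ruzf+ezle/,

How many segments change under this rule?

2

/z/ before /f/ → [f] (total assimilation)
/z/ before /l/ → [l] (total assimilation)
2 segments change.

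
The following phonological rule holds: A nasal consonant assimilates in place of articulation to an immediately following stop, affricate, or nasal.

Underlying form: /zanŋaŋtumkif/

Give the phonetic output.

[zaŋŋantuŋkif]

/n/ before /ŋ/ (velar) → [ŋ]
/ŋ/ before /t/ (alveolar) → [n]
/m/ before /k/ (velar) → [ŋ]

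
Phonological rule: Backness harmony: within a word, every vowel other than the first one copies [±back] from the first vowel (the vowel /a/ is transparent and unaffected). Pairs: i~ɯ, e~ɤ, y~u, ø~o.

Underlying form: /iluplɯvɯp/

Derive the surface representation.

/u/ harmonizes with /i/ ([-back]) → [y]
/ɯ/ harmonizes with /i/ ([-back]) → [i]
/ɯ/ harmonizes with /i/ ([-back]) → [i]

[ilyplivip]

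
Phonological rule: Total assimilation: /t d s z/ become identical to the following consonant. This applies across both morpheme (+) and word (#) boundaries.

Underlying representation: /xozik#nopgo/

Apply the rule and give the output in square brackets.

[xozik#nopgo]

no segment meets the rule's conditions; no change.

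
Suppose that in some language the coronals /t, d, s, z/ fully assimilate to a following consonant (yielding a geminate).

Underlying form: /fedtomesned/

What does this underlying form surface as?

[fettomenned]

/d/ before /t/ → [t] (total assimilation)
/s/ before /n/ → [n] (total assimilation)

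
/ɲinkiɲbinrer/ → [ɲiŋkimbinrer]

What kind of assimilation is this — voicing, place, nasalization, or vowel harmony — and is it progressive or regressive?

place assimilation, regressive

/n/→[ŋ] /ɲ/→[m].
Each target copies a feature from the following segment, so the direction is regressive.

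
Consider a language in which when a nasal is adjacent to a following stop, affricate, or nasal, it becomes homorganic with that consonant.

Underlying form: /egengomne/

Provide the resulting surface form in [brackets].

/n/ before /g/ (velar) → [ŋ]
/m/ before /n/ (alveolar) → [n]

[egeŋgonne]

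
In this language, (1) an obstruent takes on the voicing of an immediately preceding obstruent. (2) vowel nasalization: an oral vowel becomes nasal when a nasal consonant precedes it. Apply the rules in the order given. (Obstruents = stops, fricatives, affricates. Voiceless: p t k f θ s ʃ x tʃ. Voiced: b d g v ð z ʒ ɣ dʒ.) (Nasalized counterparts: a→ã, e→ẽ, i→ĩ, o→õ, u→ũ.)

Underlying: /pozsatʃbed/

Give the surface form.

[pozzatʃped]

Rule 1: /s/ after /z/ (voiced) → [z]
Rule 1: /b/ after /tʃ/ (voiceless) → [p]
After rule 1: pozzatʃped
Rule 2: no segment meets the rule's conditions; no change.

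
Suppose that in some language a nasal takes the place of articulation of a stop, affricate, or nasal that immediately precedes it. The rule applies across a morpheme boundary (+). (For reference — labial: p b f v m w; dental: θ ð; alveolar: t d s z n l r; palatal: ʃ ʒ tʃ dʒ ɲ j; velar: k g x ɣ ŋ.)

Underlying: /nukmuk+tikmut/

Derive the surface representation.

[nukŋuk+tikŋut]

/m/ after /k/ (velar) → [ŋ]
/m/ after /k/ (velar) → [ŋ]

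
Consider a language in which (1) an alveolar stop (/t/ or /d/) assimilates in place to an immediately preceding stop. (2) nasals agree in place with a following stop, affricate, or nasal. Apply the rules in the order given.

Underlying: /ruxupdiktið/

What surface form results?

Rule 1: /d/ after /p/ (labial) → [b]
Rule 1: /t/ after /k/ (velar) → [k]
After rule 1: ruxupbikkið
Rule 2: no segment meets the rule's conditions; no change.

[ruxupbikkið]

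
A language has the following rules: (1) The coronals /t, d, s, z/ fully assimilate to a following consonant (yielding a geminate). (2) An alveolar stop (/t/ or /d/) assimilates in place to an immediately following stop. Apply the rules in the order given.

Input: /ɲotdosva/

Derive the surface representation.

[ɲoddovva]

Rule 1: /t/ before /d/ → [d] (total assimilation)
Rule 1: /s/ before /v/ → [v] (total assimilation)
After rule 1: ɲoddovva
Rule 2: no segment meets the rule's conditions; no change.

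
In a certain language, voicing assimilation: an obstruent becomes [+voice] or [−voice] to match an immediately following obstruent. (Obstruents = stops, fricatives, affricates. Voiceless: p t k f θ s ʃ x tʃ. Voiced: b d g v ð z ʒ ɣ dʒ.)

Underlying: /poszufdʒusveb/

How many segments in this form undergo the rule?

3

/s/ before /z/ (voiced) → [z]
/f/ before /dʒ/ (voiced) → [v]
/s/ before /v/ (voiced) → [z]
3 segments change.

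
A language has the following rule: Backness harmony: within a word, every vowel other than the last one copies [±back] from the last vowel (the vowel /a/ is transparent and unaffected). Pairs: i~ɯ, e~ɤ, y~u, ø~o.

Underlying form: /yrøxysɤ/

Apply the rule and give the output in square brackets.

/y/ harmonizes with /ɤ/ ([+back]) → [u]
/ø/ harmonizes with /ɤ/ ([+back]) → [o]
/y/ harmonizes with /ɤ/ ([+back]) → [u]

[uroxusɤ]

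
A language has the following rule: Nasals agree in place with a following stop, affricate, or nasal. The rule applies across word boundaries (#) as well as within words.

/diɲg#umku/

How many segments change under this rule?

/ɲ/ before /g/ (velar) → [ŋ]
/m/ before /k/ (velar) → [ŋ]
2 segments change.

2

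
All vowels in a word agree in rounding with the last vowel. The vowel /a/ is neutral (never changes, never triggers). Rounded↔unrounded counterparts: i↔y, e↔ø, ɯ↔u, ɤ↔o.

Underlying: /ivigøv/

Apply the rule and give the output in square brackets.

[yvygøv]

/i/ harmonizes with /ø/ ([+round]) → [y]
/i/ harmonizes with /ø/ ([+round]) → [y]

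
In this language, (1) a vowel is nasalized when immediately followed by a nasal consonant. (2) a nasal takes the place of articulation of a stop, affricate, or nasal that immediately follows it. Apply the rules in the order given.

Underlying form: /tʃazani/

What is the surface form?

Rule 1: /a/ before nasal /n/ → [ã]
After rule 1: tʃazãni
Rule 2: no segment meets the rule's conditions; no change.

[tʃazãni]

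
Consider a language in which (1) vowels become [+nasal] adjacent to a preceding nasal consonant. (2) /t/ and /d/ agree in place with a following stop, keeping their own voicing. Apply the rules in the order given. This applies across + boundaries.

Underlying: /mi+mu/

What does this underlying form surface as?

[mĩ+mũ]

Rule 1: /i/ after nasal /m/ → [ĩ]
Rule 1: /u/ after nasal /m/ → [ũ]
After rule 1: mĩ+mũ
Rule 2: no segment meets the rule's conditions; no change.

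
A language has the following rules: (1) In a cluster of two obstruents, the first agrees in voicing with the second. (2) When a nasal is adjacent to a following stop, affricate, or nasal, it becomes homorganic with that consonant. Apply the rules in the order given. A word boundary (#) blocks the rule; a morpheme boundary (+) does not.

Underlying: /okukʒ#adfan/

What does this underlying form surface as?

Rule 1: /k/ before /ʒ/ (voiced) → [g]
Rule 1: /d/ before /f/ (voiceless) → [t]
After rule 1: okugʒ#atfan
Rule 2: no segment meets the rule's conditions; no change.

[okugʒ#atfan]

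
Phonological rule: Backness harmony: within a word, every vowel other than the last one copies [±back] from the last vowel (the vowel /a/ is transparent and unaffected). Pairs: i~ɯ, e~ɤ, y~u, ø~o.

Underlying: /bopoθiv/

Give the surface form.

[bøpøθiv]

/o/ harmonizes with /i/ ([-back]) → [ø]
/o/ harmonizes with /i/ ([-back]) → [ø]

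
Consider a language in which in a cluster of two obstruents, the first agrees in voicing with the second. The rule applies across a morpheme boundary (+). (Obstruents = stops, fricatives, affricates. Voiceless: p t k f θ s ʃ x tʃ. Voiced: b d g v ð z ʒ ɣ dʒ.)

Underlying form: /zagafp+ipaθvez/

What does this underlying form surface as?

/θ/ before /v/ (voiced) → [ð]

[zagafp+ipaðvez]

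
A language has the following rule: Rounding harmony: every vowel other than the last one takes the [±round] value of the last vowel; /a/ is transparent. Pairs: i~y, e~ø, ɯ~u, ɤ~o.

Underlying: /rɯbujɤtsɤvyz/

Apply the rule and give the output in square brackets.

/ɯ/ harmonizes with /y/ ([+round]) → [u]
/ɤ/ harmonizes with /y/ ([+round]) → [o]
/ɤ/ harmonizes with /y/ ([+round]) → [o]

[rubujotsovyz]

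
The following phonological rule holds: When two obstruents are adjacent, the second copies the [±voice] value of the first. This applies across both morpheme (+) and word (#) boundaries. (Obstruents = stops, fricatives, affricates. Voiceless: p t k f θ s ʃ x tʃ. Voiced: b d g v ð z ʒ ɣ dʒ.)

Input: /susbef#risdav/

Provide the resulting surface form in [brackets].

[suspef#ristav]

/b/ after /s/ (voiceless) → [p]
/d/ after /s/ (voiceless) → [t]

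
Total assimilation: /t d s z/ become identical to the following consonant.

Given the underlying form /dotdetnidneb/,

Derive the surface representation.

/t/ before /d/ → [d] (total assimilation)
/t/ before /n/ → [n] (total assimilation)
/d/ before /n/ → [n] (total assimilation)

[doddenninneb]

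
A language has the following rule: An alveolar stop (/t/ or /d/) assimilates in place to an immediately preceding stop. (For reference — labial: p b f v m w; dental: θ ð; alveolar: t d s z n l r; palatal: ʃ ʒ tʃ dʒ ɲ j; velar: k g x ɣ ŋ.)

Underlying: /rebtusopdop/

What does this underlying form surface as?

/t/ after /b/ (labial) → [p]
/d/ after /p/ (labial) → [b]

[rebpusopbop]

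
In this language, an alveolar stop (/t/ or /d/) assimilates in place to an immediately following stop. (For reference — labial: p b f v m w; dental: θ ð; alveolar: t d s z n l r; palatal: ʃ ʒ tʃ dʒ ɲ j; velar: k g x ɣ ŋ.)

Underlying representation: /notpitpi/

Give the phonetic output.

/t/ before /p/ (labial) → [p]
/t/ before /p/ (labial) → [p]

[noppippi]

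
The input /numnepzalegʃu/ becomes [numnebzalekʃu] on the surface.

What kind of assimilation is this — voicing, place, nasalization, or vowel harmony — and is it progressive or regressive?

voicing assimilation, regressive

/p/→[b] /g/→[k].
Each target copies a feature from the following segment, so the direction is regressive.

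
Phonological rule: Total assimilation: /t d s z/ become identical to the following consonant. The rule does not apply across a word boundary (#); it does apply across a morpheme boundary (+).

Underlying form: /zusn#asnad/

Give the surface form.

[zunn#annad]

/s/ before /n/ → [n] (total assimilation)
/s/ before /n/ → [n] (total assimilation)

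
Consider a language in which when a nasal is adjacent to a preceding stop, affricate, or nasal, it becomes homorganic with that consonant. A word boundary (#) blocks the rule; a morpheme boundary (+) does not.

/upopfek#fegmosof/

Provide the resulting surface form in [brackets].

/m/ after /g/ (velar) → [ŋ]

[upopfek#fegŋosof]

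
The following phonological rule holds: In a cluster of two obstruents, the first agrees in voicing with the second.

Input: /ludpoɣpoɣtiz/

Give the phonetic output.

/d/ before /p/ (voiceless) → [t]
/ɣ/ before /p/ (voiceless) → [x]
/ɣ/ before /t/ (voiceless) → [x]

[lutpoxpoxtiz]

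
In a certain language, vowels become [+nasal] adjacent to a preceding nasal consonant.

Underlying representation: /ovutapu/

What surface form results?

no segment meets the rule's conditions; no change.

[ovutapu]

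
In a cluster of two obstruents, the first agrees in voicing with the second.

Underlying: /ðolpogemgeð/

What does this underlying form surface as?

no segment meets the rule's conditions; no change.

[ðolpogemgeð]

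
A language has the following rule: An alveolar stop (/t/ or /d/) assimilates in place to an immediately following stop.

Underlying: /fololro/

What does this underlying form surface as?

no segment meets the rule's conditions; no change.

[fololro]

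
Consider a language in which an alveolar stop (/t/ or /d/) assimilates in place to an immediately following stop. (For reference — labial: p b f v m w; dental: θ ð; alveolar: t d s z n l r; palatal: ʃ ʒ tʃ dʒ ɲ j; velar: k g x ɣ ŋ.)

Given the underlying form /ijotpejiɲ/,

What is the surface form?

[ijoppejiɲ]

/t/ before /p/ (labial) → [p]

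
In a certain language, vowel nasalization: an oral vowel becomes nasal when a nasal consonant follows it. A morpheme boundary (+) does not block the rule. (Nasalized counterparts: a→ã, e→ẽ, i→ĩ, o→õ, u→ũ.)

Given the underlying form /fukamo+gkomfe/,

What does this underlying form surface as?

/a/ before nasal /m/ → [ã]
/o/ before nasal /m/ → [õ]

[fukãmo+gkõmfe]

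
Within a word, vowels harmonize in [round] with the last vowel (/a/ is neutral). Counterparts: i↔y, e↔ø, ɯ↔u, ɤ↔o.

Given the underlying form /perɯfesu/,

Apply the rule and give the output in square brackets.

[pøruføsu]

/e/ harmonizes with /u/ ([+round]) → [ø]
/ɯ/ harmonizes with /u/ ([+round]) → [u]
/e/ harmonizes with /u/ ([+round]) → [ø]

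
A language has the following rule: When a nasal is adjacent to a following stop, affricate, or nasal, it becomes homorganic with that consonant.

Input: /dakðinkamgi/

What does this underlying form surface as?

/n/ before /k/ (velar) → [ŋ]
/m/ before /g/ (velar) → [ŋ]

[dakðiŋkaŋgi]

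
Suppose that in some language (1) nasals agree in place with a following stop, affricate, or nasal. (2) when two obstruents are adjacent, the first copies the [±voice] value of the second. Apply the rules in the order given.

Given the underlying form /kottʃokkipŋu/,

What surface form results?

Rule 1: no segment meets the rule's conditions; no change.
After rule 1: kottʃokkipŋu
Rule 2: no segment meets the rule's conditions; no change.

[kottʃokkipŋu]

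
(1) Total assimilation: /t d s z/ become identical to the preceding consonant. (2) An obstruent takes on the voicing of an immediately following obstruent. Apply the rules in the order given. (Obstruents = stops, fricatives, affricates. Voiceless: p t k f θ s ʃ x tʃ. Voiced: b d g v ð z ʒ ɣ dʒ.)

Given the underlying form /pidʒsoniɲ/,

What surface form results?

Rule 1: /s/ after /dʒ/ → [dʒ] (total assimilation)
After rule 1: pidʒdʒoniɲ
Rule 2: no segment meets the rule's conditions; no change.

[pidʒdʒoniɲ]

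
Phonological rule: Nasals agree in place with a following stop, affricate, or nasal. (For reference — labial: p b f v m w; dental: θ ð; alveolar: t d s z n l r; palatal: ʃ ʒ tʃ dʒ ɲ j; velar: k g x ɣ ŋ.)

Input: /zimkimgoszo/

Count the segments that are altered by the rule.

2

/m/ before /k/ (velar) → [ŋ]
/m/ before /g/ (velar) → [ŋ]
2 segments change.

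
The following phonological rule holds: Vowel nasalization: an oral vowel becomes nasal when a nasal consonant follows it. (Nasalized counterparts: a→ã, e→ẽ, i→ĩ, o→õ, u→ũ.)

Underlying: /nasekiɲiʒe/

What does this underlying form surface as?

/i/ before nasal /ɲ/ → [ĩ]

[nasekĩɲiʒe]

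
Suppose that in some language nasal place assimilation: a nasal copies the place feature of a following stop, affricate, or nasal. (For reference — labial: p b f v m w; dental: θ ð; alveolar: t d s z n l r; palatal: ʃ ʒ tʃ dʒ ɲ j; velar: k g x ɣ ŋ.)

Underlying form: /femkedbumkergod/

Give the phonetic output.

[feŋkedbuŋkergod]

/m/ before /k/ (velar) → [ŋ]
/m/ before /k/ (velar) → [ŋ]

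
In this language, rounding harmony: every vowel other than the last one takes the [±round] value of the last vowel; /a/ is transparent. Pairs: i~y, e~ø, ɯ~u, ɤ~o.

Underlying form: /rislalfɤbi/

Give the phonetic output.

no segment meets the rule's conditions; no change.

[rislalfɤbi]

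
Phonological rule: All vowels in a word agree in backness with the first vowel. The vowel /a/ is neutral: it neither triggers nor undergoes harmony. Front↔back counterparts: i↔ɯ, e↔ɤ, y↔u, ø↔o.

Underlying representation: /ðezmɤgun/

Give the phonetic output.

[ðezmegyn]

/ɤ/ harmonizes with /e/ ([-back]) → [e]
/u/ harmonizes with /e/ ([-back]) → [y]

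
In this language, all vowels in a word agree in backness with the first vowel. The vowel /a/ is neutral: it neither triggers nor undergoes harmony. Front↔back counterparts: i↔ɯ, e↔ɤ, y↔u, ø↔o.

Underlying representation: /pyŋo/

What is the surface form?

[pyŋø]

/o/ harmonizes with /y/ ([-back]) → [ø]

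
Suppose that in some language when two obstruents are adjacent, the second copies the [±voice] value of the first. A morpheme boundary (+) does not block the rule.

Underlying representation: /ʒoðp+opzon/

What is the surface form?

/p/ after /ð/ (voiced) → [b]
/z/ after /p/ (voiceless) → [s]

[ʒoðb+opson]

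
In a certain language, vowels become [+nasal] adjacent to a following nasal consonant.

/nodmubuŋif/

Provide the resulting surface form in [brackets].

/u/ before nasal /ŋ/ → [ũ]

[nodmubũŋif]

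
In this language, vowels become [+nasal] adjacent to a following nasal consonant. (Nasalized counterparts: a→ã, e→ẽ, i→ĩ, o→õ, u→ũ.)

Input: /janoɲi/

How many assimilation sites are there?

2

/a/ before nasal /n/ → [ã]
/o/ before nasal /ɲ/ → [õ]
2 segments change.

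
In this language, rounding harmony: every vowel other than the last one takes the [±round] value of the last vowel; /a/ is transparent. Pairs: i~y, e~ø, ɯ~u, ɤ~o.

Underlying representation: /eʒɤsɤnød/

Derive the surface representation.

[øʒosonød]

/e/ harmonizes with /ø/ ([+round]) → [ø]
/ɤ/ harmonizes with /ø/ ([+round]) → [o]
/ɤ/ harmonizes with /ø/ ([+round]) → [o]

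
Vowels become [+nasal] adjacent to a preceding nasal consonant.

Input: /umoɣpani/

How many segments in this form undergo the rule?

2

/o/ after nasal /m/ → [õ]
/i/ after nasal /n/ → [ĩ]
2 segments change.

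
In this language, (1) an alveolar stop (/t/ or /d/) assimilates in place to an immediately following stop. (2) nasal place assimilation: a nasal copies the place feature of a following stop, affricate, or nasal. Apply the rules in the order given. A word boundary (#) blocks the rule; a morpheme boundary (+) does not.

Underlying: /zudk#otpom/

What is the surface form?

[zugk#oppom]

Rule 1: /d/ before /k/ (velar) → [g]
Rule 1: /t/ before /p/ (labial) → [p]
After rule 1: zugk#oppom
Rule 2: no segment meets the rule's conditions; no change.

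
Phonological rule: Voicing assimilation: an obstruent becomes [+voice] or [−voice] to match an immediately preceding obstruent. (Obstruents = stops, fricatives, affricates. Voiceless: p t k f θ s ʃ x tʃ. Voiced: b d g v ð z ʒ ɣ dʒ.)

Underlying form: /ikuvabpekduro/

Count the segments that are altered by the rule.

2

/p/ after /b/ (voiced) → [b]
/d/ after /k/ (voiceless) → [t]
2 segments change.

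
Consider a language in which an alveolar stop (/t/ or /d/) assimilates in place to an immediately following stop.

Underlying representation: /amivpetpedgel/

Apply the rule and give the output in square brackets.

/t/ before /p/ (labial) → [p]
/d/ before /g/ (velar) → [g]

[amivpeppeggel]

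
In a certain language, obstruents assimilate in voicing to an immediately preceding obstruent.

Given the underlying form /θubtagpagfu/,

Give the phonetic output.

/t/ after /b/ (voiced) → [d]
/p/ after /g/ (voiced) → [b]
/f/ after /g/ (voiced) → [v]

[θubdagbagvu]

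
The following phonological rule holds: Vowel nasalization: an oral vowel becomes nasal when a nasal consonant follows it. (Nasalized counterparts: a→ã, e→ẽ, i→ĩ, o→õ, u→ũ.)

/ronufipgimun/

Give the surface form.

/o/ before nasal /n/ → [õ]
/i/ before nasal /m/ → [ĩ]
/u/ before nasal /n/ → [ũ]

[rõnufipgĩmũn]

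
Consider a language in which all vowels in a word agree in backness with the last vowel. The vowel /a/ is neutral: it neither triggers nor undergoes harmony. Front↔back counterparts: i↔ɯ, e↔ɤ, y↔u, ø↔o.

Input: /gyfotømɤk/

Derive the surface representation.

/y/ harmonizes with /ɤ/ ([+back]) → [u]
/ø/ harmonizes with /ɤ/ ([+back]) → [o]

[gufotomɤk]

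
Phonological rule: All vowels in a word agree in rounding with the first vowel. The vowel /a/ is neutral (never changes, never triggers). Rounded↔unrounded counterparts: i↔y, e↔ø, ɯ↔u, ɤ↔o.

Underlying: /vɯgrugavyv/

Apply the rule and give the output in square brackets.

[vɯgrɯgaviv]

/u/ harmonizes with /ɯ/ ([-round]) → [ɯ]
/y/ harmonizes with /ɯ/ ([-round]) → [i]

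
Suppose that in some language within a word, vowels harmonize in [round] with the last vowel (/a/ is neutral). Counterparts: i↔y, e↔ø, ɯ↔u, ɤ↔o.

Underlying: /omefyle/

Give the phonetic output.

/o/ harmonizes with /e/ ([-round]) → [ɤ]
/y/ harmonizes with /e/ ([-round]) → [i]

[ɤmefile]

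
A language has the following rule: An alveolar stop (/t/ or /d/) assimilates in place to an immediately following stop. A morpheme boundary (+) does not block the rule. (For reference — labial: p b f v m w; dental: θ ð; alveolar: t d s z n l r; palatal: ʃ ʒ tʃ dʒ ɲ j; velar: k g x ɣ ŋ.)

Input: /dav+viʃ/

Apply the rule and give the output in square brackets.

[dav+viʃ]

no segment meets the rule's conditions; no change.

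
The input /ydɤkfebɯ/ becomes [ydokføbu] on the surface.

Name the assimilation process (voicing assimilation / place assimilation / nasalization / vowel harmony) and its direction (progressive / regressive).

/ɤ/→[o] /e/→[ø] /ɯ/→[u].
Vowels agree with the first vowel, so the harmony is progressive.

vowel harmony, progressive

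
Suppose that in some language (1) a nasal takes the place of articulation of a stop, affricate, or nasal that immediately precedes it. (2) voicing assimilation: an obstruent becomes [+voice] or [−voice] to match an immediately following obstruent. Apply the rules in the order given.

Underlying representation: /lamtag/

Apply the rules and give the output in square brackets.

Rule 1: no segment meets the rule's conditions; no change.
After rule 1: lamtag
Rule 2: no segment meets the rule's conditions; no change.

[lamtag]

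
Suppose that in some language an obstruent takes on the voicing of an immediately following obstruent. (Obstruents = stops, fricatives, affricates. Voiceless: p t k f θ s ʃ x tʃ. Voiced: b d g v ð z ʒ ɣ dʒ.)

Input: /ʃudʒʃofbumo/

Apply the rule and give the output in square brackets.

[ʃutʃʃovbumo]

/dʒ/ before /ʃ/ (voiceless) → [tʃ]
/f/ before /b/ (voiced) → [v]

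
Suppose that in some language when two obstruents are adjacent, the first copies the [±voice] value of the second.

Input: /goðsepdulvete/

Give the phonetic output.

/ð/ before /s/ (voiceless) → [θ]
/p/ before /d/ (voiced) → [b]

[goθsebdulvete]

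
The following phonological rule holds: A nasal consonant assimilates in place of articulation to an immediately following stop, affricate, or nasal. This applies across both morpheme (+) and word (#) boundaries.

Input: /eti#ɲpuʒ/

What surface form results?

[eti#mpuʒ]

/ɲ/ before /p/ (labial) → [m]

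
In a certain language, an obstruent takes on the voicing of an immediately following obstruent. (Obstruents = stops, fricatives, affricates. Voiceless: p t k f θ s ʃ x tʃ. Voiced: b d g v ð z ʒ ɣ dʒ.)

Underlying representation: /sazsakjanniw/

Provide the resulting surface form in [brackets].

/z/ before /s/ (voiceless) → [s]

[sassakjanniw]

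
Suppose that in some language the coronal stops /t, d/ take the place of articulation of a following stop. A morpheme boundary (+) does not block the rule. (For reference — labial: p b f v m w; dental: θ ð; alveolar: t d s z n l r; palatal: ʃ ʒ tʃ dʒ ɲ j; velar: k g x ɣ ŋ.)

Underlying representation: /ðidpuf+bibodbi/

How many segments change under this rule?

/d/ before /p/ (labial) → [b]
/d/ before /b/ (labial) → [b]
2 segments change.

2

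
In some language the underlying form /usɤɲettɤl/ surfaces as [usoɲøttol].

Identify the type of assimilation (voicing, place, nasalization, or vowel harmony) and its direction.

vowel harmony, progressive

/ɤ/→[o] /e/→[ø] /ɤ/→[o].
Vowels agree with the first vowel, so the harmony is progressive.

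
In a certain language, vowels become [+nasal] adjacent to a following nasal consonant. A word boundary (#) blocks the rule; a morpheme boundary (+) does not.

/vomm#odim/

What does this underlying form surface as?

/o/ before nasal /m/ → [õ]
/i/ before nasal /m/ → [ĩ]

[võmm#odĩm]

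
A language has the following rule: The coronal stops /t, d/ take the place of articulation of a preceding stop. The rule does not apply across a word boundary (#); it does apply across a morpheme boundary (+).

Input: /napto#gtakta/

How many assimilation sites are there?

3

/t/ after /p/ (labial) → [p]
/t/ after /g/ (velar) → [k]
/t/ after /k/ (velar) → [k]
3 segments change.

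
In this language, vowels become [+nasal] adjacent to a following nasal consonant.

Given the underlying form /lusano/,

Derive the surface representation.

[lusãno]

/a/ before nasal /n/ → [ã]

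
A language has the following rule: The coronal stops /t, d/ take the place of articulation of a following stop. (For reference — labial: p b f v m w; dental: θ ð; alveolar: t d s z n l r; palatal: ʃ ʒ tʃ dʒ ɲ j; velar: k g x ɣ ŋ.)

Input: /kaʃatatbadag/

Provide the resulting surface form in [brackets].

/t/ before /b/ (labial) → [p]

[kaʃatapbadag]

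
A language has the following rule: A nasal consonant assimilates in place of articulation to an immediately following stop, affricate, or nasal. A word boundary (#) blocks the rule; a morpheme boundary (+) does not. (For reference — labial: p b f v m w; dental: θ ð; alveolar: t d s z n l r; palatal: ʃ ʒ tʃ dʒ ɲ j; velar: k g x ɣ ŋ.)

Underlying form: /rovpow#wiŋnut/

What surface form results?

[rovpow#winnut]

/ŋ/ before /n/ (alveolar) → [n]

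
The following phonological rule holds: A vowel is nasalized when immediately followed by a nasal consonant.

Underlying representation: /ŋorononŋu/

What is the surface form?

[ŋorõnõnŋu]

/o/ before nasal /n/ → [õ]
/o/ before nasal /n/ → [õ]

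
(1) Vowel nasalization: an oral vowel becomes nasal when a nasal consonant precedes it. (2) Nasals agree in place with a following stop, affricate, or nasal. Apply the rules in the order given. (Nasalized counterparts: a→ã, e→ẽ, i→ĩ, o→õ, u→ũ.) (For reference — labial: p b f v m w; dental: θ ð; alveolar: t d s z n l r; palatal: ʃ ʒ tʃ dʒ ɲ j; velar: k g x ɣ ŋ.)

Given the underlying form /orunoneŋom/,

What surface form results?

[orunõnẽŋõm]

Rule 1: /o/ after nasal /n/ → [õ]
Rule 1: /e/ after nasal /n/ → [ẽ]
Rule 1: /o/ after nasal /ŋ/ → [õ]
After rule 1: orunõnẽŋõm
Rule 2: no segment meets the rule's conditions; no change.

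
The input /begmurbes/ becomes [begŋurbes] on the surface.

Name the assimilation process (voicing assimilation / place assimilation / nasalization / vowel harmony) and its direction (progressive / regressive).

place assimilation, progressive

/m/→[ŋ].
Each target copies a feature from the preceding segment, so the direction is progressive.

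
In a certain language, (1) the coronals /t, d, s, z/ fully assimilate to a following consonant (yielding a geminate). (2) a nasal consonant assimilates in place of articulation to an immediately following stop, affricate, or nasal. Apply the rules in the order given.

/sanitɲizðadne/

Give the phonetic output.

Rule 1: /t/ before /ɲ/ → [ɲ] (total assimilation)
Rule 1: /z/ before /ð/ → [ð] (total assimilation)
Rule 1: /d/ before /n/ → [n] (total assimilation)
After rule 1: saniɲɲiððanne
Rule 2: no segment meets the rule's conditions; no change.

[saniɲɲiððanne]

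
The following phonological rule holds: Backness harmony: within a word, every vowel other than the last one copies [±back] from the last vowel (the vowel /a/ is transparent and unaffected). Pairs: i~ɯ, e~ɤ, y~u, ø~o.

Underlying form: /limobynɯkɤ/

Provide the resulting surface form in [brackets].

/i/ harmonizes with /ɤ/ ([+back]) → [ɯ]
/y/ harmonizes with /ɤ/ ([+back]) → [u]

[lɯmobunɯkɤ]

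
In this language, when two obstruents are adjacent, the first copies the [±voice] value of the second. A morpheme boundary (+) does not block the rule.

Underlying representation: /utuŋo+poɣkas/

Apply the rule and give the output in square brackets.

/ɣ/ before /k/ (voiceless) → [x]

[utuŋo+poxkas]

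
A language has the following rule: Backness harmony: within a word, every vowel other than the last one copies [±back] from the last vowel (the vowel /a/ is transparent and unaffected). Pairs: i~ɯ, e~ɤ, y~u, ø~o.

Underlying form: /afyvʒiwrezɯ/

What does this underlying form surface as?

/y/ harmonizes with /ɯ/ ([+back]) → [u]
/i/ harmonizes with /ɯ/ ([+back]) → [ɯ]
/e/ harmonizes with /ɯ/ ([+back]) → [ɤ]

[afuvʒɯwrɤzɯ]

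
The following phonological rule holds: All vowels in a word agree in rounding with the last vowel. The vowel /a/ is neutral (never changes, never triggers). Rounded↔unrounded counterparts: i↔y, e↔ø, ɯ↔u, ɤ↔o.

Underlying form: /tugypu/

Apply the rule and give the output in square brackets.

no segment meets the rule's conditions; no change.

[tugypu]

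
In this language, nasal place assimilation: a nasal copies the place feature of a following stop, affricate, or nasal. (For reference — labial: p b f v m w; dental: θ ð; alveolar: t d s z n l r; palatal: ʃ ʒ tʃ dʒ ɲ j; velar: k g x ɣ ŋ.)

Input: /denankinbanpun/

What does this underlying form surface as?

/n/ before /k/ (velar) → [ŋ]
/n/ before /b/ (labial) → [m]
/n/ before /p/ (labial) → [m]

[denaŋkimbampun]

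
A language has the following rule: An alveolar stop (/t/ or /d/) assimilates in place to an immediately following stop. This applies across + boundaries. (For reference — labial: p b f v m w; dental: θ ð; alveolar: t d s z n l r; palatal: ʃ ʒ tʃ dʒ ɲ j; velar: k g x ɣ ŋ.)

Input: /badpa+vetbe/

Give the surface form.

[babpa+vepbe]

/d/ before /p/ (labial) → [b]
/t/ before /b/ (labial) → [p]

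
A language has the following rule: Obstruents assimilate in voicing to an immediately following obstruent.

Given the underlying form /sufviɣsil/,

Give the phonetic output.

/f/ before /v/ (voiced) → [v]
/ɣ/ before /s/ (voiceless) → [x]

[suvvixsil]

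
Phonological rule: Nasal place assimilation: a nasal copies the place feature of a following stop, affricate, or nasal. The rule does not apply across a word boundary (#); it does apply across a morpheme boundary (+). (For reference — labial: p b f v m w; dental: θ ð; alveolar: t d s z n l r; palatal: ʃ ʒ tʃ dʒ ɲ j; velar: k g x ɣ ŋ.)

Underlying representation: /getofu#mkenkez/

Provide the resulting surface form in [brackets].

/m/ before /k/ (velar) → [ŋ]
/n/ before /k/ (velar) → [ŋ]

[getofu#ŋkeŋkez]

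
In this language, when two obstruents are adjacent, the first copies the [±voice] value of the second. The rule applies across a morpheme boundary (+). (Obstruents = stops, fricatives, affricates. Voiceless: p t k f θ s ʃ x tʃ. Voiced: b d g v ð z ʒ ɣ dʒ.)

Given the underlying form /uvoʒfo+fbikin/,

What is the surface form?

[uvoʃfo+vbikin]

/ʒ/ before /f/ (voiceless) → [ʃ]
/f/ before /b/ (voiced) → [v]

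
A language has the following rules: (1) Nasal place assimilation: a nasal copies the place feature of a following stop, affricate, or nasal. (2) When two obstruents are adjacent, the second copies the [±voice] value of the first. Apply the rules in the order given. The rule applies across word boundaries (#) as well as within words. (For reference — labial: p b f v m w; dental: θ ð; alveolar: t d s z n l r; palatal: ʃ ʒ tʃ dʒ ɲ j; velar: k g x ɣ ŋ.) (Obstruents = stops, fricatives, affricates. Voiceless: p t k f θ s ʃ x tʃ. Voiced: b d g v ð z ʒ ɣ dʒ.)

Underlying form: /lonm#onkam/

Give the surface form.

Rule 1: /n/ before /m/ (labial) → [m]
Rule 1: /n/ before /k/ (velar) → [ŋ]
After rule 1: lomm#oŋkam
Rule 2: no segment meets the rule's conditions; no change.

[lomm#oŋkam]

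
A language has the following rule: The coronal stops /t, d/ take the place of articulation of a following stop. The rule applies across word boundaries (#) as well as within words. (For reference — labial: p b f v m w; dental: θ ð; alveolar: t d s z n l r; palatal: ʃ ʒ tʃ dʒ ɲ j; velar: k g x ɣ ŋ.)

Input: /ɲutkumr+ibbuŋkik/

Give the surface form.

[ɲukkumr+ibbuŋkik]

/t/ before /k/ (velar) → [k]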